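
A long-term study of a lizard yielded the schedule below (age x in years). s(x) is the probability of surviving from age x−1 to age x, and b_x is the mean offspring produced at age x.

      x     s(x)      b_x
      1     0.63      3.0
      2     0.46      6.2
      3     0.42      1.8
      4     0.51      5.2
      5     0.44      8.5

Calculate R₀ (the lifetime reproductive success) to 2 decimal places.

4.46

Survivorship from birth: l_x = s_1·s_2·…·s_x.
  l_1 = 0.63000
  l_2 = 0.28980
  l_3 = 0.12172
  l_4 = 0.06208
  l_5 = 0.02731
R₀ = Σ l_x b_x:
  age 1: 0.63000 × 3.0 = 1.8900
  age 2: 0.28980 × 6.2 = 1.7968
  age 3: 0.12172 × 1.8 = 0.2191
  age 4: 0.06208 × 5.2 = 0.3228
  age 5: 0.02731 × 8.5 = 0.2321
R₀ = 1.8900 + 1.7968 + 0.2191 + 0.3228 + 0.2321 = 4.4608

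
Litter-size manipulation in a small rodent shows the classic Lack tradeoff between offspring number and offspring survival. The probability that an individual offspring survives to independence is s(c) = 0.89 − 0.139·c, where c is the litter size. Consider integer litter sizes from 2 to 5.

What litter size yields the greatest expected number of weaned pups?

3

Expected weaned pups = c × s(c):
  c=2: 2 × 0.612 = 1.224
  c=3: 3 × 0.473 = 1.419
  c=4: 4 × 0.334 = 1.336
  c=5: 5 × 0.195 = 0.975
Maximum at c = 3 (1.419 weaned pups).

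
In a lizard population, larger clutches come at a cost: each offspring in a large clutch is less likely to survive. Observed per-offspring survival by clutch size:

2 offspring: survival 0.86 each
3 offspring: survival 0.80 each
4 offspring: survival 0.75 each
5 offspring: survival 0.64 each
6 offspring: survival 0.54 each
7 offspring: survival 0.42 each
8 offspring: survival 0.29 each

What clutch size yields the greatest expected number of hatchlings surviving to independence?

Expected hatchlings surviving to independence = c × s(c):
  c=2: 2 × 0.86 = 1.720
  c=3: 3 × 0.80 = 2.400
  c=4: 4 × 0.75 = 3.000
  c=5: 5 × 0.64 = 3.200
  c=6: 6 × 0.54 = 3.240
  c=7: 7 × 0.42 = 2.940
  c=8: 8 × 0.29 = 2.320
Maximum at c = 6 (3.240 hatchlings surviving to independence).

6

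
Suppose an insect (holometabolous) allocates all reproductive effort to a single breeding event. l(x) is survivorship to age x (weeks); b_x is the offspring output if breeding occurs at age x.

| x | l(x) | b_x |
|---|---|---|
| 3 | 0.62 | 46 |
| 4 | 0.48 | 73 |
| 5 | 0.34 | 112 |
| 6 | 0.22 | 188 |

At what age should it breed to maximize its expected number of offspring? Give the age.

Expected offspring if breeding at age x = l(x) × b_x:
  age 3: 0.62 × 46 = 28.520
  age 4: 0.48 × 73 = 35.040
  age 5: 0.34 × 112 = 38.080
  age 6: 0.22 × 188 = 41.360
Maximum at age 6 (41.360).

6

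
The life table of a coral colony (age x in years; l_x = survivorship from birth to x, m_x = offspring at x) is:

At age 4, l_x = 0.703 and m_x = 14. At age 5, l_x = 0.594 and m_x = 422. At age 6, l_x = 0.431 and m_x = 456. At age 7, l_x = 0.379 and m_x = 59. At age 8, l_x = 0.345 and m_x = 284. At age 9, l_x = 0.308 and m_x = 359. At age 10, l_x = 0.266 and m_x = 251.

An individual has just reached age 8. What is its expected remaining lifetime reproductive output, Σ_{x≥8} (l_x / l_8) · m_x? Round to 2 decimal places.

798.02

l_8 = 0.345. Conditional survival from age 8 to x is l_x / l_8.
  x=8: (0.345/0.345) × 284 = 284.0000
  x=9: (0.308/0.345) × 359 = 320.4986
  x=10: (0.266/0.345) × 251 = 193.5246
Sum = 284.0000 + 320.4986 + 193.5246 = 798.0232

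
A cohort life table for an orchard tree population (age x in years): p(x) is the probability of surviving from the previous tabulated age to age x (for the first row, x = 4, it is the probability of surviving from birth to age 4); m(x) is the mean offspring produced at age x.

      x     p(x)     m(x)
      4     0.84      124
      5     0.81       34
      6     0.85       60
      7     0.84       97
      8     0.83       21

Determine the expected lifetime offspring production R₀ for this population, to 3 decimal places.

Survivorship from birth: l_x = p_4·p_5·…·p_x.
  l_4 = 0.84000
  l_5 = 0.68040
  l_6 = 0.57834
  l_7 = 0.48581
  l_8 = 0.40322
R₀ = Σ l_x m(x):
  age 4: 0.84000 × 124 = 104.1600
  age 5: 0.68040 × 34 = 23.1336
  age 6: 0.57834 × 60 = 34.7004
  age 7: 0.48581 × 97 = 47.1236
  age 8: 0.40322 × 21 = 8.4676
R₀ = 104.1600 + 23.1336 + 34.7004 + 47.1236 + 8.4676 = 217.5852

217.585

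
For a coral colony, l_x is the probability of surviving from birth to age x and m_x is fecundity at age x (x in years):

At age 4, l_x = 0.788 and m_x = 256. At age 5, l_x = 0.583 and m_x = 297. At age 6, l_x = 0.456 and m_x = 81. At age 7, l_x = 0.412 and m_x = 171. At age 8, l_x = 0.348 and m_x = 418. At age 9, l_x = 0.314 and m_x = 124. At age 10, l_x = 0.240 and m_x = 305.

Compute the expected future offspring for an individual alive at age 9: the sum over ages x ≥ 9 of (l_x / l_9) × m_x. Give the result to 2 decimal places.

357.12

l_9 = 0.314. Conditional survival from age 9 to x is l_x / l_9.
  x=9: (0.314/0.314) × 124 = 124.0000
  x=10: (0.240/0.314) × 305 = 233.1210
Sum = 124.0000 + 233.1210 = 357.1210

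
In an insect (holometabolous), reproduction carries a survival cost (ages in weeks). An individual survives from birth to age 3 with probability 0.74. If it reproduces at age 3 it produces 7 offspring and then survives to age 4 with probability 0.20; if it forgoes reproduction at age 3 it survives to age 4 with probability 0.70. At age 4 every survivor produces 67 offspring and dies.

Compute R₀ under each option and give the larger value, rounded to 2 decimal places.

breed at age 3: R₀ = 0.74 × (7 + 0.20 × 67) = 0.74 × 20.4000 = 15.0960
delay to age 4: R₀ = 0.74 × (0.70 × 67) = 0.74 × 46.9000 = 34.7060
Higher: delay to age 4 (34.7060).

34.71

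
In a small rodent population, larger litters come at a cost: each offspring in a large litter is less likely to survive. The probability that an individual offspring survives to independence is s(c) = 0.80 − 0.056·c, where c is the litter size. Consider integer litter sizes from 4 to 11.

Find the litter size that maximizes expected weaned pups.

Expected weaned pups = c × s(c):
  c=4: 4 × 0.576 = 2.304
  c=5: 5 × 0.520 = 2.600
  c=6: 6 × 0.464 = 2.784
  c=7: 7 × 0.408 = 2.856
  c=8: 8 × 0.352 = 2.816
  c=9: 9 × 0.296 = 2.664
  c=10: 10 × 0.240 = 2.400
  c=11: 11 × 0.184 = 2.024
Maximum at c = 7 (2.856 weaned pups).

7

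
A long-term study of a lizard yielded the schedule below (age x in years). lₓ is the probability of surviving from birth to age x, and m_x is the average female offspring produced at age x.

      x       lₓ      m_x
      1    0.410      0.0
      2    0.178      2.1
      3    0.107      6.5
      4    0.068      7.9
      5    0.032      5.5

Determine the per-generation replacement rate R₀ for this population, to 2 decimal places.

1.78

R₀ = Σ lₓ m_x:
  age 1: 0.410 × 0.0 = 0.0000
  age 2: 0.178 × 2.1 = 0.3738
  age 3: 0.107 × 6.5 = 0.6955
  age 4: 0.068 × 7.9 = 0.5372
  age 5: 0.032 × 5.5 = 0.1760
R₀ = 0.0000 + 0.3738 + 0.6955 + 0.5372 + 0.1760 = 1.7825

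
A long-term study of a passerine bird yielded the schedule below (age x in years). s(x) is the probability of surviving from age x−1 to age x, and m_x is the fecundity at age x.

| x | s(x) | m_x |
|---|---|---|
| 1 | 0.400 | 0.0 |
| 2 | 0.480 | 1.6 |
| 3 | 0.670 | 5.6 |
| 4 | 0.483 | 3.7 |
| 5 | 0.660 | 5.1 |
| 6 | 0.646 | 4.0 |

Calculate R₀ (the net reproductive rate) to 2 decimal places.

1.57

Survivorship from birth: l_x = s_1·s_2·…·s_x.
  l_1 = 0.40000
  l_2 = 0.19200
  l_3 = 0.12864
  l_4 = 0.06213
  l_5 = 0.04101
  l_6 = 0.02649
R₀ = Σ l_x m_x:
  age 1: 0.40000 × 0.0 = 0.0000
  age 2: 0.19200 × 1.6 = 0.3072
  age 3: 0.12864 × 5.6 = 0.7204
  age 4: 0.06213 × 3.7 = 0.2299
  age 5: 0.04101 × 5.1 = 0.2092
  age 6: 0.02649 × 4.0 = 0.1060
R₀ = 0.0000 + 0.3072 + 0.7204 + 0.2299 + 0.2092 + 0.1060 = 1.5726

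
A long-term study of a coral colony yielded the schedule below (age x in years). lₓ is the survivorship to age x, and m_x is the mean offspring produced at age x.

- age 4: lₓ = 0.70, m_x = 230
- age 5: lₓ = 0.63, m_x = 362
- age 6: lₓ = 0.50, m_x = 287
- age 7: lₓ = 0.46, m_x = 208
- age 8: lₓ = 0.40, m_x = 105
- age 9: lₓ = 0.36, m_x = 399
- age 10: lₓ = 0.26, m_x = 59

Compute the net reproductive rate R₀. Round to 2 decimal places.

829.22

R₀ = Σ lₓ m_x:
  age 4: 0.70 × 230 = 161.0000
  age 5: 0.63 × 362 = 228.0600
  age 6: 0.50 × 287 = 143.5000
  age 7: 0.46 × 208 = 95.6800
  age 8: 0.40 × 105 = 42.0000
  age 9: 0.36 × 399 = 143.6400
  age 10: 0.26 × 59 = 15.3400
R₀ = 161.0000 + 228.0600 + 143.5000 + 95.6800 + 42.0000 + 143.6400 + 15.3400 = 829.2200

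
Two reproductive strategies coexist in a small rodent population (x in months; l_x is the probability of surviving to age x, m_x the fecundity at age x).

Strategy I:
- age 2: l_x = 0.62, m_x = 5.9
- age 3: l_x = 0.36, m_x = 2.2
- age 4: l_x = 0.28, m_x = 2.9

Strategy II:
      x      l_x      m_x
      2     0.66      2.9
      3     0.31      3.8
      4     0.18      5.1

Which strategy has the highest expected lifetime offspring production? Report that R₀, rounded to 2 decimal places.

5.26

Strategy I: R₀ = 0.62×5.9 + 0.36×2.2 + 0.28×2.9 = 5.2620
Strategy II: R₀ = 0.66×2.9 + 0.31×3.8 + 0.18×5.1 = 4.0100
Highest R₀: strategy I with 5.2620.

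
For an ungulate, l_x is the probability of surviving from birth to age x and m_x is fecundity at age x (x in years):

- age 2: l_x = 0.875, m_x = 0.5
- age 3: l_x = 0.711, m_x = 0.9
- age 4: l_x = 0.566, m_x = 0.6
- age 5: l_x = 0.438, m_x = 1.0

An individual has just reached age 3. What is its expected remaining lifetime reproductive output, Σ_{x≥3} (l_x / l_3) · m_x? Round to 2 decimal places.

1.99

l_3 = 0.711. Conditional survival from age 3 to x is l_x / l_3.
  x=3: (0.711/0.711) × 0.9 = 0.9000
  x=4: (0.566/0.711) × 0.6 = 0.4776
  x=5: (0.438/0.711) × 1.0 = 0.6160
Sum = 0.9000 + 0.4776 + 0.6160 = 1.9937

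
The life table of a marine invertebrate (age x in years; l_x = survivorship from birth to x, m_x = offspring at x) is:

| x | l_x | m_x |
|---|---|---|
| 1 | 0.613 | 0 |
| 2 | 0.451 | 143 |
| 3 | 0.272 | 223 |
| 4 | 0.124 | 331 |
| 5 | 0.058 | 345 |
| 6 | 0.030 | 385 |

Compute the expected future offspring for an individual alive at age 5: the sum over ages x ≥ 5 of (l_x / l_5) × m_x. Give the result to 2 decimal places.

l_5 = 0.058. Conditional survival from age 5 to x is l_x / l_5.
  x=5: (0.058/0.058) × 345 = 345.0000
  x=6: (0.030/0.058) × 385 = 199.1379
Sum = 345.0000 + 199.1379 = 544.1379

544.14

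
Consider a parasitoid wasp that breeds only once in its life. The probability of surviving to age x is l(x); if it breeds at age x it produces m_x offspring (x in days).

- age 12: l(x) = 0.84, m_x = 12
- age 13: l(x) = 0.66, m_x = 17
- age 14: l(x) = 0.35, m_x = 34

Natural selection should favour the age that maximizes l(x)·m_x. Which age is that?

14

Expected offspring if breeding at age x = l(x) × m_x:
  age 12: 0.84 × 12 = 10.080
  age 13: 0.66 × 17 = 11.220
  age 14: 0.35 × 34 = 11.900
Maximum at age 14 (11.900).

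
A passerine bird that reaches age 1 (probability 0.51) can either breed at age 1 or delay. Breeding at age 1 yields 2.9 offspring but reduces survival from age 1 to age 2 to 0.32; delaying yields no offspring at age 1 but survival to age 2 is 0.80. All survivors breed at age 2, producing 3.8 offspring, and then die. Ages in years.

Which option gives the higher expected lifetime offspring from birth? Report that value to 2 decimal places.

2.10

breed at age 1: R₀ = 0.51 × (2.9 + 0.32 × 3.8) = 0.51 × 4.1160 = 2.0992
delay to age 2: R₀ = 0.51 × (0.80 × 3.8) = 0.51 × 3.0400 = 1.5504
Higher: breed at age 1 (2.0992).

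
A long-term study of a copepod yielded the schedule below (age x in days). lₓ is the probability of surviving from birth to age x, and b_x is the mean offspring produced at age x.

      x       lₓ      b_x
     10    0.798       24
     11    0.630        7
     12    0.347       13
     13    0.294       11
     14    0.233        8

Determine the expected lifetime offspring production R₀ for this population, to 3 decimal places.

33.171

R₀ = Σ lₓ b_x:
  age 10: 0.798 × 24 = 19.1520
  age 11: 0.630 × 7 = 4.4100
  age 12: 0.347 × 13 = 4.5110
  age 13: 0.294 × 11 = 3.2340
  age 14: 0.233 × 8 = 1.8640
R₀ = 19.1520 + 4.4100 + 4.5110 + 3.2340 + 1.8640 = 33.1710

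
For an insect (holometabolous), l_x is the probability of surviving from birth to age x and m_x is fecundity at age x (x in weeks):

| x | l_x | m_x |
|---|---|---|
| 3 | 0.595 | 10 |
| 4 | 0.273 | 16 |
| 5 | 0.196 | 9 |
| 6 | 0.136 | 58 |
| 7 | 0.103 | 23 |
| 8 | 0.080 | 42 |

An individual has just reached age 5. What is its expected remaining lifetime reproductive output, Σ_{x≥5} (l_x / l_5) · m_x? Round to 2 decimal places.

78.47

l_5 = 0.196. Conditional survival from age 5 to x is l_x / l_5.
  x=5: (0.196/0.196) × 9 = 9.0000
  x=6: (0.136/0.196) × 58 = 40.2449
  x=7: (0.103/0.196) × 23 = 12.0867
  x=8: (0.080/0.196) × 42 = 17.1429
Sum = 9.0000 + 40.2449 + 12.0867 + 17.1429 = 78.4745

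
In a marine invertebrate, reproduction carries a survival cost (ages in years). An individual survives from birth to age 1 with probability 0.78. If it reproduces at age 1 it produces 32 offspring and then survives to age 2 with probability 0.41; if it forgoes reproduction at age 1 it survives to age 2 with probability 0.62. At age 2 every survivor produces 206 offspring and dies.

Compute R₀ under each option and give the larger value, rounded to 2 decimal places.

breed at age 1: R₀ = 0.78 × (32 + 0.41 × 206) = 0.78 × 116.4600 = 90.8388
delay to age 2: R₀ = 0.78 × (0.62 × 206) = 0.78 × 127.7200 = 99.6216
Higher: delay to age 2 (99.6216).

99.62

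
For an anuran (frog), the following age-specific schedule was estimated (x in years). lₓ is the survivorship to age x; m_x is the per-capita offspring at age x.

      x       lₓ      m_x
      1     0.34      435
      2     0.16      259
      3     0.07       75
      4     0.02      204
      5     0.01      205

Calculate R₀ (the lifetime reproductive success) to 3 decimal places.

200.720

R₀ = Σ lₓ m_x:
  age 1: 0.34 × 435 = 147.9000
  age 2: 0.16 × 259 = 41.4400
  age 3: 0.07 × 75 = 5.2500
  age 4: 0.02 × 204 = 4.0800
  age 5: 0.01 × 205 = 2.0500
R₀ = 147.9000 + 41.4400 + 5.2500 + 4.0800 + 2.0500 = 200.7200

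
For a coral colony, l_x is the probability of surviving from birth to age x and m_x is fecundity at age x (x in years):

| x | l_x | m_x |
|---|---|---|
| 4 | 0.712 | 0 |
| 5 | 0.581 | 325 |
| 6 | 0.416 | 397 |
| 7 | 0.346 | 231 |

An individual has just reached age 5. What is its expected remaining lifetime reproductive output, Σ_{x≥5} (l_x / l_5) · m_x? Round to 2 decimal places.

l_5 = 0.581. Conditional survival from age 5 to x is l_x / l_5.
  x=5: (0.581/0.581) × 325 = 325.0000
  x=6: (0.416/0.581) × 397 = 284.2547
  x=7: (0.346/0.581) × 231 = 137.5663
Sum = 325.0000 + 284.2547 + 137.5663 = 746.8210

746.82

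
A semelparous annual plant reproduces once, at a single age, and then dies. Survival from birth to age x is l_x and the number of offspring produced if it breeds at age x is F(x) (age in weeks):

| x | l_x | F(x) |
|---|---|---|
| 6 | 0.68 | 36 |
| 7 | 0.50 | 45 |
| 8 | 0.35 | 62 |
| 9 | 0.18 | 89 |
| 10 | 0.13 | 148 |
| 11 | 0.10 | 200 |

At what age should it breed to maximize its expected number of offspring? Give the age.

6

Expected offspring if breeding at age x = l_x × F(x):
  age 6: 0.68 × 36 = 24.480
  age 7: 0.50 × 45 = 22.500
  age 8: 0.35 × 62 = 21.700
  age 9: 0.18 × 89 = 16.020
  age 10: 0.13 × 148 = 19.240
  age 11: 0.10 × 200 = 20.000
Maximum at age 6 (24.480).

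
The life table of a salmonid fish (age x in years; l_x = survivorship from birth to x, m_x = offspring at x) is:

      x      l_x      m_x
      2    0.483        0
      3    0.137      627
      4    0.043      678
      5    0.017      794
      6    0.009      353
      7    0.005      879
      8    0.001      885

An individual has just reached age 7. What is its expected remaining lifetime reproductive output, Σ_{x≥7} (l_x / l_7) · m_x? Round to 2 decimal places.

1056.00

l_7 = 0.005. Conditional survival from age 7 to x is l_x / l_7.
  x=7: (0.005/0.005) × 879 = 879.0000
  x=8: (0.001/0.005) × 885 = 177.0000
Sum = 879.0000 + 177.0000 = 1056.0000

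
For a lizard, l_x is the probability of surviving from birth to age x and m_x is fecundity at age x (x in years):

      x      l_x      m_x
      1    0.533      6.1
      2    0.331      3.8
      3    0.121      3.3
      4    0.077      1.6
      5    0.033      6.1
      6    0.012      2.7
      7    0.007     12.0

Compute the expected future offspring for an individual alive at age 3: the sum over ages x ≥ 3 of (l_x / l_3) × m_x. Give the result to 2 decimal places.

6.94

l_3 = 0.121. Conditional survival from age 3 to x is l_x / l_3.
  x=3: (0.121/0.121) × 3.3 = 3.3000
  x=4: (0.077/0.121) × 1.6 = 1.0182
  x=5: (0.033/0.121) × 6.1 = 1.6636
  x=6: (0.012/0.121) × 2.7 = 0.2678
  x=7: (0.007/0.121) × 12.0 = 0.6942
Sum = 3.3000 + 1.0182 + 1.6636 + 0.2678 + 0.6942 = 6.9438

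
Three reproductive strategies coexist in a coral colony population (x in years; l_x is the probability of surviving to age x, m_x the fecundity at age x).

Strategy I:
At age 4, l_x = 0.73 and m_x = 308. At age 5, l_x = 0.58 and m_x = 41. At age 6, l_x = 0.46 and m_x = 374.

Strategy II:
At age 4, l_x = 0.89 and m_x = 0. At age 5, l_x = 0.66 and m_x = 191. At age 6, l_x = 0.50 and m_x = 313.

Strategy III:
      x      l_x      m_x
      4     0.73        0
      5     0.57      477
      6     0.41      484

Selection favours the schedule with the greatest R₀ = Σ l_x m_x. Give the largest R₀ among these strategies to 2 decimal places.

470.33

Strategy I: R₀ = 0.73×308 + 0.58×41 + 0.46×374 = 420.6600
Strategy II: R₀ = 0.89×0 + 0.66×191 + 0.50×313 = 282.5600
Strategy III: R₀ = 0.73×0 + 0.57×477 + 0.41×484 = 470.3300
Highest R₀: strategy III with 470.3300.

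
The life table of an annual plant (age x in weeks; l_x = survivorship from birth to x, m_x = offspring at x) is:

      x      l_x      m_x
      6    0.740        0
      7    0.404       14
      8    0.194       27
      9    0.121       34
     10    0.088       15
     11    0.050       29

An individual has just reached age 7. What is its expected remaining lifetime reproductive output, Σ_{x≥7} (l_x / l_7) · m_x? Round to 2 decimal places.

44.00

l_7 = 0.404. Conditional survival from age 7 to x is l_x / l_7.
  x=7: (0.404/0.404) × 14 = 14.0000
  x=8: (0.194/0.404) × 27 = 12.9653
  x=9: (0.121/0.404) × 34 = 10.1832
  x=10: (0.088/0.404) × 15 = 3.2673
  x=11: (0.050/0.404) × 29 = 3.5891
Sum = 14.0000 + 12.9653 + 10.1832 + 3.2673 + 3.5891 = 44.0050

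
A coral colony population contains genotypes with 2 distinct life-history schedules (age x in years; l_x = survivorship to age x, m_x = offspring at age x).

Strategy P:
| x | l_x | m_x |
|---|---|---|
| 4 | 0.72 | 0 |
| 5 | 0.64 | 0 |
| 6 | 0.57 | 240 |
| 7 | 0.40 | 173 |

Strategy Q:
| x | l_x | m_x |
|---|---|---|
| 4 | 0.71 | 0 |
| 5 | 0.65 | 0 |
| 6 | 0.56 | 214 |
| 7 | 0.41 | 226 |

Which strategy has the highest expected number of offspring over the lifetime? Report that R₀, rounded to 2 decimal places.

Strategy P: R₀ = 0.72×0 + 0.64×0 + 0.57×240 + 0.40×173 = 206.0000
Strategy Q: R₀ = 0.71×0 + 0.65×0 + 0.56×214 + 0.41×226 = 212.5000
Highest R₀: strategy Q with 212.5000.

212.50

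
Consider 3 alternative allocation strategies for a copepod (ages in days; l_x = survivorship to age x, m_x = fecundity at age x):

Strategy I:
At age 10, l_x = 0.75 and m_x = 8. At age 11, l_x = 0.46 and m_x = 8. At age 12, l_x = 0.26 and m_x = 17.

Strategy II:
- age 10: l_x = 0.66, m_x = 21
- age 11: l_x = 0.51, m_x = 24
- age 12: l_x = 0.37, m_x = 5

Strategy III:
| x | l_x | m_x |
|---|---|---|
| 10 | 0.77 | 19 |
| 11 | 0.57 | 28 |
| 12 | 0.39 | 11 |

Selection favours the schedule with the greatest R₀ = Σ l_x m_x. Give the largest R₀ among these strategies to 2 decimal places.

Strategy I: R₀ = 0.75×8 + 0.46×8 + 0.26×17 = 14.1000
Strategy II: R₀ = 0.66×21 + 0.51×24 + 0.37×5 = 27.9500
Strategy III: R₀ = 0.77×19 + 0.57×28 + 0.39×11 = 34.8800
Highest R₀: strategy III with 34.8800.

34.88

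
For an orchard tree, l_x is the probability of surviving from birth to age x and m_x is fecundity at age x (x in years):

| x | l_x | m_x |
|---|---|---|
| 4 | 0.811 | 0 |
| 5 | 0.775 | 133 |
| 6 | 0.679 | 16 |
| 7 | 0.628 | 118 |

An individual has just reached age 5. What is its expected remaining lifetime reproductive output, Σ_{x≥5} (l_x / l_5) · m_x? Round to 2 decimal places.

l_5 = 0.775. Conditional survival from age 5 to x is l_x / l_5.
  x=5: (0.775/0.775) × 133 = 133.0000
  x=6: (0.679/0.775) × 16 = 14.0181
  x=7: (0.628/0.775) × 118 = 95.6181
Sum = 133.0000 + 14.0181 + 95.6181 = 242.6361

242.64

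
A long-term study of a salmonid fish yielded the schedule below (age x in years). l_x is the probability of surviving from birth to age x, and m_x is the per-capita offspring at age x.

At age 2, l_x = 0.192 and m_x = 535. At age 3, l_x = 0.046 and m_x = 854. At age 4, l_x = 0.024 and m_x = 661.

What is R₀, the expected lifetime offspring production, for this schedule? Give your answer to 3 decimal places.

R₀ = Σ l_x m_x:
  age 2: 0.192 × 535 = 102.7200
  age 3: 0.046 × 854 = 39.2840
  age 4: 0.024 × 661 = 15.8640
R₀ = 102.7200 + 39.2840 + 15.8640 = 157.8680

157.868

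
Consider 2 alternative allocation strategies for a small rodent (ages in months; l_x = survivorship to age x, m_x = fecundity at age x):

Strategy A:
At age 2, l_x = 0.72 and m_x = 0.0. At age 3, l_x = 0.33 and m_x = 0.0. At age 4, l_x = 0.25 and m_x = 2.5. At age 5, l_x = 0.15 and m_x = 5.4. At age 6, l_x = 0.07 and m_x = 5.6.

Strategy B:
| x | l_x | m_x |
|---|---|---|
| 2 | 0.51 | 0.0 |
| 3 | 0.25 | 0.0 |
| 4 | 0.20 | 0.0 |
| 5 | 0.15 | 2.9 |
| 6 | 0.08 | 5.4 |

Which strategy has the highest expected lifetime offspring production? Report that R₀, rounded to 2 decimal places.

1.83

Strategy A: R₀ = 0.72×0.0 + 0.33×0.0 + 0.25×2.5 + 0.15×5.4 + 0.07×5.6 = 1.8270
Strategy B: R₀ = 0.51×0.0 + 0.25×0.0 + 0.20×0.0 + 0.15×2.9 + 0.08×5.4 = 0.8670
Highest R₀: strategy A with 1.8270.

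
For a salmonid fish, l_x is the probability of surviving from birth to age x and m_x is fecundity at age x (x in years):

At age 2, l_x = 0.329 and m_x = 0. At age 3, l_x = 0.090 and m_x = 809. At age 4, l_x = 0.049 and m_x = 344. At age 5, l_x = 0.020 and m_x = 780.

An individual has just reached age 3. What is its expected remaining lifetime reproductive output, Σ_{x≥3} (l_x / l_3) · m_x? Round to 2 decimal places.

1169.62

l_3 = 0.090. Conditional survival from age 3 to x is l_x / l_3.
  x=3: (0.090/0.090) × 809 = 809.0000
  x=4: (0.049/0.090) × 344 = 187.2889
  x=5: (0.020/0.090) × 780 = 173.3333
Sum = 809.0000 + 187.2889 + 173.3333 = 1169.6222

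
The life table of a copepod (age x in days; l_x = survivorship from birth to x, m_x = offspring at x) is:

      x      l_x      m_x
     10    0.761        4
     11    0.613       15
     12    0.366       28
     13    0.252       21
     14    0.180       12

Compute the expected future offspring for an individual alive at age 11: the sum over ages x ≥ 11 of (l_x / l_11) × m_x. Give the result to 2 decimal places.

43.87

l_11 = 0.613. Conditional survival from age 11 to x is l_x / l_11.
  x=11: (0.613/0.613) × 15 = 15.0000
  x=12: (0.366/0.613) × 28 = 16.7178
  x=13: (0.252/0.613) × 21 = 8.6330
  x=14: (0.180/0.613) × 12 = 3.5237
Sum = 15.0000 + 16.7178 + 8.6330 + 3.5237 = 43.8744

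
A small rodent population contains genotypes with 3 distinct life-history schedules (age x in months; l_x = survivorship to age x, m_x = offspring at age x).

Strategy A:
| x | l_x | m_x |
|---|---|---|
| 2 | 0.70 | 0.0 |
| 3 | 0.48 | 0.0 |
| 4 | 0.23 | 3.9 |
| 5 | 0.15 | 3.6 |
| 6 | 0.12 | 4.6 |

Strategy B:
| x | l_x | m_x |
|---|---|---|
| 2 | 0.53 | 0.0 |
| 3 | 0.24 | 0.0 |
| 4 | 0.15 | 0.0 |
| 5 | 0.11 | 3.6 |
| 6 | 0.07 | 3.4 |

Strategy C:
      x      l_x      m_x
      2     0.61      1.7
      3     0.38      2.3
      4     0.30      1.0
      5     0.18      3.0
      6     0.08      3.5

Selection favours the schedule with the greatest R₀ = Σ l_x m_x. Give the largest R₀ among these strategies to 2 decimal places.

3.03

Strategy A: R₀ = 0.70×0.0 + 0.48×0.0 + 0.23×3.9 + 0.15×3.6 + 0.12×4.6 = 1.9890
Strategy B: R₀ = 0.53×0.0 + 0.24×0.0 + 0.15×0.0 + 0.11×3.6 + 0.07×3.4 = 0.6340
Strategy C: R₀ = 0.61×1.7 + 0.38×2.3 + 0.30×1.0 + 0.18×3.0 + 0.08×3.5 = 3.0310
Highest R₀: strategy C with 3.0310.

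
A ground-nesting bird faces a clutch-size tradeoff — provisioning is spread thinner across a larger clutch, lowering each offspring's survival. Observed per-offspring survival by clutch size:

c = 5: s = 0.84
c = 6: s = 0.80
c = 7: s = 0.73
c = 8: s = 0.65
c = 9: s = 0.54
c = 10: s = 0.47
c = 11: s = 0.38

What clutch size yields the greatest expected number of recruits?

Expected recruits = c × s(c):
  c=5: 5 × 0.84 = 4.200
  c=6: 6 × 0.80 = 4.800
  c=7: 7 × 0.73 = 5.110
  c=8: 8 × 0.65 = 5.200
  c=9: 9 × 0.54 = 4.860
  c=10: 10 × 0.47 = 4.700
  c=11: 11 × 0.38 = 4.180
Maximum at c = 8 (5.200 recruits).

8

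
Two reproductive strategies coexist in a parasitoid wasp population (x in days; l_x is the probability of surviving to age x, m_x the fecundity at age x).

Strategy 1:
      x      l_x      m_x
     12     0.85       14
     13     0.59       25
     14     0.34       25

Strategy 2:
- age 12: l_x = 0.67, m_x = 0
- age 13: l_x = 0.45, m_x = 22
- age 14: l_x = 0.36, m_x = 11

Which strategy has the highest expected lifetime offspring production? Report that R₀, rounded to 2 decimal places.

Strategy 1: R₀ = 0.85×14 + 0.59×25 + 0.34×25 = 35.1500
Strategy 2: R₀ = 0.67×0 + 0.45×22 + 0.36×11 = 13.8600
Highest R₀: strategy 1 with 35.1500.

35.15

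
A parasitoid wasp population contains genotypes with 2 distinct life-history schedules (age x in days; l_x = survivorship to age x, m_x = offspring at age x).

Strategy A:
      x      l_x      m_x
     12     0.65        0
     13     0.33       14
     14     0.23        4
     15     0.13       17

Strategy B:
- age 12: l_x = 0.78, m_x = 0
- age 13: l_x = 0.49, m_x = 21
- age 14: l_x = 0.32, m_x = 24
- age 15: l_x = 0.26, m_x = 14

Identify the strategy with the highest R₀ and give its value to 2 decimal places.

21.61

Strategy A: R₀ = 0.65×0 + 0.33×14 + 0.23×4 + 0.13×17 = 7.7500
Strategy B: R₀ = 0.78×0 + 0.49×21 + 0.32×24 + 0.26×14 = 21.6100
Highest R₀: strategy B with 21.6100.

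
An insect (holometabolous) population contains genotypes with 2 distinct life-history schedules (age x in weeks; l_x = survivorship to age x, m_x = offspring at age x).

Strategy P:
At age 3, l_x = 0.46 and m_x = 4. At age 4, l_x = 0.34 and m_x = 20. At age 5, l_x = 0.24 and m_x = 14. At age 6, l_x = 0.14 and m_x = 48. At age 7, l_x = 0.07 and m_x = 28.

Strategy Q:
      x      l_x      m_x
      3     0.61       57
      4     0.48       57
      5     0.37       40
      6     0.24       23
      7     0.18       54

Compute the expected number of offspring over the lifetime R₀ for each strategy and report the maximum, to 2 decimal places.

92.17

Strategy P: R₀ = 0.46×4 + 0.34×20 + 0.24×14 + 0.14×48 + 0.07×28 = 20.6800
Strategy Q: R₀ = 0.61×57 + 0.48×57 + 0.37×40 + 0.24×23 + 0.18×54 = 92.1700
Highest R₀: strategy Q with 92.1700.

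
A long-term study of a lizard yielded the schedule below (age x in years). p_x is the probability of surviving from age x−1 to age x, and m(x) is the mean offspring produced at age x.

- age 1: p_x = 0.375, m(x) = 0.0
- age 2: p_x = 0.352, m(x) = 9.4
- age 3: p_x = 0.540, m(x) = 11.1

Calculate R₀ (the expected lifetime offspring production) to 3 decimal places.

2.032

Survivorship from birth: l_x = p_1·p_2·…·p_x.
  l_1 = 0.37500
  l_2 = 0.13200
  l_3 = 0.07128
R₀ = Σ l_x m(x):
  age 1: 0.37500 × 0.0 = 0.0000
  age 2: 0.13200 × 9.4 = 1.2408
  age 3: 0.07128 × 11.1 = 0.7912
R₀ = 0.0000 + 1.2408 + 0.7912 = 2.0320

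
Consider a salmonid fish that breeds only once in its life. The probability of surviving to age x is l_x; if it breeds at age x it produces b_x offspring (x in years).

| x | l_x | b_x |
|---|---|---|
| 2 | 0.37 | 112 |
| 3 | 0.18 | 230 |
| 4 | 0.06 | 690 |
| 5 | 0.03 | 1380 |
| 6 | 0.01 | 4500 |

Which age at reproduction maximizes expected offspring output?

6

Expected offspring if breeding at age x = l_x × b_x:
  age 2: 0.37 × 112 = 41.440
  age 3: 0.18 × 230 = 41.400
  age 4: 0.06 × 690 = 41.400
  age 5: 0.03 × 1380 = 41.400
  age 6: 0.01 × 4500 = 45.000
Maximum at age 6 (45.000).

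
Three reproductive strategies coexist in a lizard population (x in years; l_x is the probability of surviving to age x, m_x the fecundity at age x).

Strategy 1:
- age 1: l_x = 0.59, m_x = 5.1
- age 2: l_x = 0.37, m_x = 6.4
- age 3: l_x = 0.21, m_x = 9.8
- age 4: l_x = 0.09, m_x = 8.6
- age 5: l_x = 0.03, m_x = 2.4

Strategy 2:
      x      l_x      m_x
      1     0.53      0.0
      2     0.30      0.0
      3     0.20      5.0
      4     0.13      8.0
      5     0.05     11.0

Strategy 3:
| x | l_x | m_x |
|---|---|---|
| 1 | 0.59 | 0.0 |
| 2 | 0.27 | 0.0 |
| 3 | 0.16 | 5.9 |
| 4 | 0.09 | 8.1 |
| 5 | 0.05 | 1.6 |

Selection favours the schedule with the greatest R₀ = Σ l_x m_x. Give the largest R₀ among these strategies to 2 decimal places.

Strategy 1: R₀ = 0.59×5.1 + 0.37×6.4 + 0.21×9.8 + 0.09×8.6 + 0.03×2.4 = 8.2810
Strategy 2: R₀ = 0.53×0.0 + 0.30×0.0 + 0.20×5.0 + 0.13×8.0 + 0.05×11.0 = 2.5900
Strategy 3: R₀ = 0.59×0.0 + 0.27×0.0 + 0.16×5.9 + 0.09×8.1 + 0.05×1.6 = 1.7530
Highest R₀: strategy 1 with 8.2810.

8.28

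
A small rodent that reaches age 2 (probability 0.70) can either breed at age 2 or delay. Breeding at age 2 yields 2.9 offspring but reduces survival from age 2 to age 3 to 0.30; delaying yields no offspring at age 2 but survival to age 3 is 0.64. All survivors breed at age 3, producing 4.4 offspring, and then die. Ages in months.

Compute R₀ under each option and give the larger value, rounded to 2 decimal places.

breed at age 2: R₀ = 0.70 × (2.9 + 0.30 × 4.4) = 0.70 × 4.2200 = 2.9540
delay to age 3: R₀ = 0.70 × (0.64 × 4.4) = 0.70 × 2.8160 = 1.9712
Higher: breed at age 2 (2.9540).

2.95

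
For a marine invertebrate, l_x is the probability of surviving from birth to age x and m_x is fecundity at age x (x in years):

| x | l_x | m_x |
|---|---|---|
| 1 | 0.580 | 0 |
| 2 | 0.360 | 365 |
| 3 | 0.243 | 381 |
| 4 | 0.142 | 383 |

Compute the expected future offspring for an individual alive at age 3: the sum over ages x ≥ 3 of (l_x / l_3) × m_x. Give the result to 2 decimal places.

604.81

l_3 = 0.243. Conditional survival from age 3 to x is l_x / l_3.
  x=3: (0.243/0.243) × 381 = 381.0000
  x=4: (0.142/0.243) × 383 = 223.8107
Sum = 381.0000 + 223.8107 = 604.8107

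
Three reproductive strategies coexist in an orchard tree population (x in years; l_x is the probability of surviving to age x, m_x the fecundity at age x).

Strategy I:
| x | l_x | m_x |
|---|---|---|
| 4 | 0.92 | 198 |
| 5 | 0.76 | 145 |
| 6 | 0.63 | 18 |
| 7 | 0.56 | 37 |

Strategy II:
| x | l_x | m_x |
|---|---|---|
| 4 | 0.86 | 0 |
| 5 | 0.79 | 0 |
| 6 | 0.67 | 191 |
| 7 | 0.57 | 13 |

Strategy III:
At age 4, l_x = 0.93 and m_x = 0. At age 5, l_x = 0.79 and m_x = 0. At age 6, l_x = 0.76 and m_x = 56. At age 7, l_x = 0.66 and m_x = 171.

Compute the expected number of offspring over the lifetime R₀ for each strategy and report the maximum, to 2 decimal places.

324.42

Strategy I: R₀ = 0.92×198 + 0.76×145 + 0.63×18 + 0.56×37 = 324.4200
Strategy II: R₀ = 0.86×0 + 0.79×0 + 0.67×191 + 0.57×13 = 135.3800
Strategy III: R₀ = 0.93×0 + 0.79×0 + 0.76×56 + 0.66×171 = 155.4200
Highest R₀: strategy I with 324.4200.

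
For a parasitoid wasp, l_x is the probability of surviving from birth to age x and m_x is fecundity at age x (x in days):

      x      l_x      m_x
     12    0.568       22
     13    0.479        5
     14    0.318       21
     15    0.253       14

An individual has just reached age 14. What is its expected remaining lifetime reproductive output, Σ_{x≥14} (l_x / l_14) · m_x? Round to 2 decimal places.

32.14

l_14 = 0.318. Conditional survival from age 14 to x is l_x / l_14.
  x=14: (0.318/0.318) × 21 = 21.0000
  x=15: (0.253/0.318) × 14 = 11.1384
Sum = 21.0000 + 11.1384 = 32.1384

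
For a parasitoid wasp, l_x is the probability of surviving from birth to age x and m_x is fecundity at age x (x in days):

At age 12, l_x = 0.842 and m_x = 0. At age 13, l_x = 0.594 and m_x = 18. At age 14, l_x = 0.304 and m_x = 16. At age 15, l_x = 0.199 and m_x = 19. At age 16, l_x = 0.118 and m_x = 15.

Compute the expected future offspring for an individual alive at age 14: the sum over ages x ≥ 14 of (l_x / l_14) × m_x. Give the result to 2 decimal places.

l_14 = 0.304. Conditional survival from age 14 to x is l_x / l_14.
  x=14: (0.304/0.304) × 16 = 16.0000
  x=15: (0.199/0.304) × 19 = 12.4375
  x=16: (0.118/0.304) × 15 = 5.8224
Sum = 16.0000 + 12.4375 + 5.8224 = 34.2599

34.26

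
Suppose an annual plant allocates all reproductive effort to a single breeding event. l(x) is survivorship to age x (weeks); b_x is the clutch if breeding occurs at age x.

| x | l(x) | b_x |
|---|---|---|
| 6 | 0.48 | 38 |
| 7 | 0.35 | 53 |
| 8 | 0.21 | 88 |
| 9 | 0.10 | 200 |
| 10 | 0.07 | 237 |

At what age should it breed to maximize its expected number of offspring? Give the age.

9

Expected offspring if breeding at age x = l(x) × b_x:
  age 6: 0.48 × 38 = 18.240
  age 7: 0.35 × 53 = 18.550
  age 8: 0.21 × 88 = 18.480
  age 9: 0.10 × 200 = 20.000
  age 10: 0.07 × 237 = 16.590
Maximum at age 9 (20.000).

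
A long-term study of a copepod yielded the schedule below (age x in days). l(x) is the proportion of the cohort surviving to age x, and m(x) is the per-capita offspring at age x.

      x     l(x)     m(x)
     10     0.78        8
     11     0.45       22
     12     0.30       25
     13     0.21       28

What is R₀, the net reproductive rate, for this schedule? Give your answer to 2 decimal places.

29.52

R₀ = Σ l(x) m(x):
  age 10: 0.78 × 8 = 6.2400
  age 11: 0.45 × 22 = 9.9000
  age 12: 0.30 × 25 = 7.5000
  age 13: 0.21 × 28 = 5.8800
R₀ = 6.2400 + 9.9000 + 7.5000 + 5.8800 = 29.5200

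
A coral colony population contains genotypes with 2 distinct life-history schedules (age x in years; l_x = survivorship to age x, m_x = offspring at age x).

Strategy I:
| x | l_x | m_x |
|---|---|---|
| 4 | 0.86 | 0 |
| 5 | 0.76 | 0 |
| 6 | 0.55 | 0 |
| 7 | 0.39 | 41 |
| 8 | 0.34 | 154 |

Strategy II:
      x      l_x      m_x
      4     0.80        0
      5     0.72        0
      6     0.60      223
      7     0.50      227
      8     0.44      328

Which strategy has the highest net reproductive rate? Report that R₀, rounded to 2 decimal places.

Strategy I: R₀ = 0.86×0 + 0.76×0 + 0.55×0 + 0.39×41 + 0.34×154 = 68.3500
Strategy II: R₀ = 0.80×0 + 0.72×0 + 0.60×223 + 0.50×227 + 0.44×328 = 391.6200
Highest R₀: strategy II with 391.6200.

391.62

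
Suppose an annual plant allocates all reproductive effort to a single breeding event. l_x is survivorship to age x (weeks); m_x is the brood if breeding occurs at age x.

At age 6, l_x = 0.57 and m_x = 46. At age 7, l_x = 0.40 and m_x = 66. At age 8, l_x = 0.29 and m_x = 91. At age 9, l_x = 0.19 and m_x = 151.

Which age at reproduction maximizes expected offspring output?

Expected offspring if breeding at age x = l_x × m_x:
  age 6: 0.57 × 46 = 26.220
  age 7: 0.40 × 66 = 26.400
  age 8: 0.29 × 91 = 26.390
  age 9: 0.19 × 151 = 28.690
Maximum at age 9 (28.690).

9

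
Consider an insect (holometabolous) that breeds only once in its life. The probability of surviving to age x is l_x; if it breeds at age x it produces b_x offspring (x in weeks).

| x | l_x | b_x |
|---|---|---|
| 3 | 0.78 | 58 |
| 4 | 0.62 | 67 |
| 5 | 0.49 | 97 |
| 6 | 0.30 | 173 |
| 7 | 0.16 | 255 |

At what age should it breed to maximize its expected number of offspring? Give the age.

Expected offspring if breeding at age x = l_x × b_x:
  age 3: 0.78 × 58 = 45.240
  age 4: 0.62 × 67 = 41.540
  age 5: 0.49 × 97 = 47.530
  age 6: 0.30 × 173 = 51.900
  age 7: 0.16 × 255 = 40.800
Maximum at age 6 (51.900).

6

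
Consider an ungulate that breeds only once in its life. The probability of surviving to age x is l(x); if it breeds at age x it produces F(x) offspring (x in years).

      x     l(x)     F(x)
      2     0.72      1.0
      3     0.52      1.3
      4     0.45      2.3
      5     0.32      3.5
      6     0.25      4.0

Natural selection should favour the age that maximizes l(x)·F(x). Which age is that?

5

Expected offspring if breeding at age x = l(x) × F(x):
  age 2: 0.72 × 1.0 = 0.720
  age 3: 0.52 × 1.3 = 0.676
  age 4: 0.45 × 2.3 = 1.035
  age 5: 0.32 × 3.5 = 1.120
  age 6: 0.25 × 4.0 = 1.000
Maximum at age 5 (1.120).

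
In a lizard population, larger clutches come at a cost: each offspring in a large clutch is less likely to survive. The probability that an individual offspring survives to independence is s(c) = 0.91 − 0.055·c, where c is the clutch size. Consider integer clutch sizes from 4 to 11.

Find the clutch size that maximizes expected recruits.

Expected recruits = c × s(c):
  c=4: 4 × 0.690 = 2.760
  c=5: 5 × 0.635 = 3.175
  c=6: 6 × 0.580 = 3.480
  c=7: 7 × 0.525 = 3.675
  c=8: 8 × 0.470 = 3.760
  c=9: 9 × 0.415 = 3.735
  c=10: 10 × 0.360 = 3.600
  c=11: 11 × 0.305 = 3.355
Maximum at c = 8 (3.760 recruits).

8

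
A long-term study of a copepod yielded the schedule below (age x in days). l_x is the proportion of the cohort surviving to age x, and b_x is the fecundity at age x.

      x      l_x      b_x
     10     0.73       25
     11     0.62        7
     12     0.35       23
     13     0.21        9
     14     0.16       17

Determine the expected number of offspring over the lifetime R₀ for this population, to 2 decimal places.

35.25

R₀ = Σ l_x b_x:
  age 10: 0.73 × 25 = 18.2500
  age 11: 0.62 × 7 = 4.3400
  age 12: 0.35 × 23 = 8.0500
  age 13: 0.21 × 9 = 1.8900
  age 14: 0.16 × 17 = 2.7200
R₀ = 18.2500 + 4.3400 + 8.0500 + 1.8900 + 2.7200 = 35.2500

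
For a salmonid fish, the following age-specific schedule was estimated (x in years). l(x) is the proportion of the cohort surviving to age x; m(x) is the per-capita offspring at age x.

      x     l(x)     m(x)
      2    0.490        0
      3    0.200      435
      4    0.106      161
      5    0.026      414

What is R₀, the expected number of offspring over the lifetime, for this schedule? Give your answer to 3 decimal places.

R₀ = Σ l(x) m(x):
  age 2: 0.490 × 0 = 0.0000
  age 3: 0.200 × 435 = 87.0000
  age 4: 0.106 × 161 = 17.0660
  age 5: 0.026 × 414 = 10.7640
R₀ = 0.0000 + 87.0000 + 17.0660 + 10.7640 = 114.8300

114.830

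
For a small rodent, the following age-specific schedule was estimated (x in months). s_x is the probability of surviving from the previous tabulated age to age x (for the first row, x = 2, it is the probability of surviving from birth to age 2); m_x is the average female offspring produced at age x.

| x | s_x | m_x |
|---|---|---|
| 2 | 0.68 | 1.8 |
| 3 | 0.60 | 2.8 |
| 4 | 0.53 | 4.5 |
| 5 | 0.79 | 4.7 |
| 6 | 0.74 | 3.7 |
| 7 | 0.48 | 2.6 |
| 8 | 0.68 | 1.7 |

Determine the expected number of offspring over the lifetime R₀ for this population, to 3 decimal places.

Survivorship from birth: l_x = s_2·s_3·…·s_x.
  l_2 = 0.68000
  l_3 = 0.40800
  l_4 = 0.21624
  l_5 = 0.17083
  l_6 = 0.12641
  l_7 = 0.06068
  l_8 = 0.04126
R₀ = Σ l_x m_x:
  age 2: 0.68000 × 1.8 = 1.2240
  age 3: 0.40800 × 2.8 = 1.1424
  age 4: 0.21624 × 4.5 = 0.9731
  age 5: 0.17083 × 4.7 = 0.8029
  age 6: 0.12641 × 3.7 = 0.4677
  age 7: 0.06068 × 2.6 = 0.1578
  age 8: 0.04126 × 1.7 = 0.0701
R₀ = 1.2240 + 1.1424 + 0.9731 + 0.8029 + 0.4677 + 0.1578 + 0.0701 = 4.8380

4.838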